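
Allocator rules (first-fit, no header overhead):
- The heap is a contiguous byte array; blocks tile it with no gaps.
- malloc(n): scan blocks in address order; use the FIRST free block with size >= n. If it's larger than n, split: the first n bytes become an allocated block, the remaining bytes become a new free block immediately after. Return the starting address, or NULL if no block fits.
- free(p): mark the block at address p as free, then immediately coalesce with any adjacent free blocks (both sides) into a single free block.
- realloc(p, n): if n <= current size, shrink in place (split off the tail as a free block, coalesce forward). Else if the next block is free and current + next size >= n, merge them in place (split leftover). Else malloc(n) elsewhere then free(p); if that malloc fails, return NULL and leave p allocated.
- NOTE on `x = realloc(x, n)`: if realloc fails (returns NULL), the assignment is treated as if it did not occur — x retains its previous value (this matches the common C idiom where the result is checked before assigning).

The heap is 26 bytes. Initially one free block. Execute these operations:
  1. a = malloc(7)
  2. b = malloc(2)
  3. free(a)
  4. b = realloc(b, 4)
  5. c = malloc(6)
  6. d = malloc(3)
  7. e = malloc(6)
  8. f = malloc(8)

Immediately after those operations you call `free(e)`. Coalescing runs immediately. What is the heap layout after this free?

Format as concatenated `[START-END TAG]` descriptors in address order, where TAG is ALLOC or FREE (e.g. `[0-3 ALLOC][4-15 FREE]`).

Answer: [0-5 ALLOC][6-6 FREE][7-10 ALLOC][11-13 ALLOC][14-25 FREE]

Derivation:
Op 1: a = malloc(7) -> a = 0; heap: [0-6 ALLOC][7-25 FREE]
Op 2: b = malloc(2) -> b = 7; heap: [0-6 ALLOC][7-8 ALLOC][9-25 FREE]
Op 3: free(a) -> (freed a); heap: [0-6 FREE][7-8 ALLOC][9-25 FREE]
Op 4: b = realloc(b, 4) -> b = 7; heap: [0-6 FREE][7-10 ALLOC][11-25 FREE]
Op 5: c = malloc(6) -> c = 0; heap: [0-5 ALLOC][6-6 FREE][7-10 ALLOC][11-25 FREE]
Op 6: d = malloc(3) -> d = 11; heap: [0-5 ALLOC][6-6 FREE][7-10 ALLOC][11-13 ALLOC][14-25 FREE]
Op 7: e = malloc(6) -> e = 14; heap: [0-5 ALLOC][6-6 FREE][7-10 ALLOC][11-13 ALLOC][14-19 ALLOC][20-25 FREE]
Op 8: f = malloc(8) -> f = NULL; heap: [0-5 ALLOC][6-6 FREE][7-10 ALLOC][11-13 ALLOC][14-19 ALLOC][20-25 FREE]
free(e): e = 14 -> block [14-19 ALLOC]; mark free, coalesce with adjacent free neighbors -> [0-5 ALLOC][6-6 FREE][7-10 ALLOC][11-13 ALLOC][14-25 FREE]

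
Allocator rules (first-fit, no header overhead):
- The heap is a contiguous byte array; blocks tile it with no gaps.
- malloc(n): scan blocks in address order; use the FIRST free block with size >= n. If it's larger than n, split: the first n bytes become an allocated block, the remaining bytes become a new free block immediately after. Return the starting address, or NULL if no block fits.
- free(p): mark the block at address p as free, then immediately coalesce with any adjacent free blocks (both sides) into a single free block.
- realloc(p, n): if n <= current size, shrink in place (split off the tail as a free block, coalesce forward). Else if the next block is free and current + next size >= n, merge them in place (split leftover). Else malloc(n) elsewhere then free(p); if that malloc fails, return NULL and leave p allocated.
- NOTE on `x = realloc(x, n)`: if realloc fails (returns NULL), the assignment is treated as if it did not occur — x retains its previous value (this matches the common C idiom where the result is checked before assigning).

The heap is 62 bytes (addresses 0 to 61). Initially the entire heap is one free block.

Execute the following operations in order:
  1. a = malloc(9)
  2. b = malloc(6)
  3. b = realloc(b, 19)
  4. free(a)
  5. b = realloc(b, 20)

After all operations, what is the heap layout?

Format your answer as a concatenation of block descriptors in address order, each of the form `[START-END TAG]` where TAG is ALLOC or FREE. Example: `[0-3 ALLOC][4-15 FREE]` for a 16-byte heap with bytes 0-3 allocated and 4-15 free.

Op 1: a = malloc(9) -> a = 0; heap: [0-8 ALLOC][9-61 FREE]
Op 2: b = malloc(6) -> b = 9; heap: [0-8 ALLOC][9-14 ALLOC][15-61 FREE]
Op 3: b = realloc(b, 19) -> b = 9; heap: [0-8 ALLOC][9-27 ALLOC][28-61 FREE]
Op 4: free(a) -> (freed a); heap: [0-8 FREE][9-27 ALLOC][28-61 FREE]
Op 5: b = realloc(b, 20) -> b = 9; heap: [0-8 FREE][9-28 ALLOC][29-61 FREE]

Answer: [0-8 FREE][9-28 ALLOC][29-61 FREE]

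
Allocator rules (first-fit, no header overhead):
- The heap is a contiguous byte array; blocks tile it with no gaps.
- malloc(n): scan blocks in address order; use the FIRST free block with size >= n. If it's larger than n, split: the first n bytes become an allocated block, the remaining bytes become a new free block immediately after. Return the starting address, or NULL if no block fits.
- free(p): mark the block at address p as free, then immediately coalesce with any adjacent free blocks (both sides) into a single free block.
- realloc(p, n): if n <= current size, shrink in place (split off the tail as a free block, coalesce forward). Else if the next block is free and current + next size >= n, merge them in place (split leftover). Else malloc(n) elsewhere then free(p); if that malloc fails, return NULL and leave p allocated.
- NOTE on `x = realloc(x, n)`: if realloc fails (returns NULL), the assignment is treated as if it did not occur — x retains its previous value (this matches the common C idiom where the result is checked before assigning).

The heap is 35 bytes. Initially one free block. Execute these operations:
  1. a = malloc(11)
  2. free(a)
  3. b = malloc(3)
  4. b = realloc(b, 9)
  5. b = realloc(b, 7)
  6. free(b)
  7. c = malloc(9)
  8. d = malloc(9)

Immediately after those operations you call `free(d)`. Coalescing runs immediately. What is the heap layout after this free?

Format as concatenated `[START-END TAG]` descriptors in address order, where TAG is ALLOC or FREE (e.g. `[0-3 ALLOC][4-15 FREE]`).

Op 1: a = malloc(11) -> a = 0; heap: [0-10 ALLOC][11-34 FREE]
Op 2: free(a) -> (freed a); heap: [0-34 FREE]
Op 3: b = malloc(3) -> b = 0; heap: [0-2 ALLOC][3-34 FREE]
Op 4: b = realloc(b, 9) -> b = 0; heap: [0-8 ALLOC][9-34 FREE]
Op 5: b = realloc(b, 7) -> b = 0; heap: [0-6 ALLOC][7-34 FREE]
Op 6: free(b) -> (freed b); heap: [0-34 FREE]
Op 7: c = malloc(9) -> c = 0; heap: [0-8 ALLOC][9-34 FREE]
Op 8: d = malloc(9) -> d = 9; heap: [0-8 ALLOC][9-17 ALLOC][18-34 FREE]
free(d): d = 9 -> block [9-17 ALLOC]; mark free, coalesce with adjacent free neighbors -> [0-8 ALLOC][9-34 FREE]

Answer: [0-8 ALLOC][9-34 FREE]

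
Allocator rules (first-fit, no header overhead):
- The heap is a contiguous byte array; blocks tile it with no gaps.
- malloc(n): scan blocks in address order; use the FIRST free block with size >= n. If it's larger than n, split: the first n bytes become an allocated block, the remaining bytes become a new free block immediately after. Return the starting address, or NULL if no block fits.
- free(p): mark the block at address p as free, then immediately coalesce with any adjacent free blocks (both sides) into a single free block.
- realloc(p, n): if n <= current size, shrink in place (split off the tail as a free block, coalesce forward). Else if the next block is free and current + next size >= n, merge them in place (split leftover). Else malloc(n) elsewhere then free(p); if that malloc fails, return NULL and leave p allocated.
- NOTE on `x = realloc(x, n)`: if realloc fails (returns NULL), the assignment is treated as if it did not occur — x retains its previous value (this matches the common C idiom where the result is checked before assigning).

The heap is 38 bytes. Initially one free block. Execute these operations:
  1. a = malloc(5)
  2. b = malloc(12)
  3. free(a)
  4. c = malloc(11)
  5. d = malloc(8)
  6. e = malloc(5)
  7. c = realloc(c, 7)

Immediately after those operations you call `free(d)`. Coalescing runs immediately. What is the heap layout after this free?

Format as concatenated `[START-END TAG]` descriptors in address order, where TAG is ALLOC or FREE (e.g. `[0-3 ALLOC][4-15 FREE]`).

Op 1: a = malloc(5) -> a = 0; heap: [0-4 ALLOC][5-37 FREE]
Op 2: b = malloc(12) -> b = 5; heap: [0-4 ALLOC][5-16 ALLOC][17-37 FREE]
Op 3: free(a) -> (freed a); heap: [0-4 FREE][5-16 ALLOC][17-37 FREE]
Op 4: c = malloc(11) -> c = 17; heap: [0-4 FREE][5-16 ALLOC][17-27 ALLOC][28-37 FREE]
Op 5: d = malloc(8) -> d = 28; heap: [0-4 FREE][5-16 ALLOC][17-27 ALLOC][28-35 ALLOC][36-37 FREE]
Op 6: e = malloc(5) -> e = 0; heap: [0-4 ALLOC][5-16 ALLOC][17-27 ALLOC][28-35 ALLOC][36-37 FREE]
Op 7: c = realloc(c, 7) -> c = 17; heap: [0-4 ALLOC][5-16 ALLOC][17-23 ALLOC][24-27 FREE][28-35 ALLOC][36-37 FREE]
free(d): d = 28 -> block [28-35 ALLOC]; mark free, coalesce with adjacent free neighbors -> [0-4 ALLOC][5-16 ALLOC][17-23 ALLOC][24-37 FREE]

Answer: [0-4 ALLOC][5-16 ALLOC][17-23 ALLOC][24-37 FREE]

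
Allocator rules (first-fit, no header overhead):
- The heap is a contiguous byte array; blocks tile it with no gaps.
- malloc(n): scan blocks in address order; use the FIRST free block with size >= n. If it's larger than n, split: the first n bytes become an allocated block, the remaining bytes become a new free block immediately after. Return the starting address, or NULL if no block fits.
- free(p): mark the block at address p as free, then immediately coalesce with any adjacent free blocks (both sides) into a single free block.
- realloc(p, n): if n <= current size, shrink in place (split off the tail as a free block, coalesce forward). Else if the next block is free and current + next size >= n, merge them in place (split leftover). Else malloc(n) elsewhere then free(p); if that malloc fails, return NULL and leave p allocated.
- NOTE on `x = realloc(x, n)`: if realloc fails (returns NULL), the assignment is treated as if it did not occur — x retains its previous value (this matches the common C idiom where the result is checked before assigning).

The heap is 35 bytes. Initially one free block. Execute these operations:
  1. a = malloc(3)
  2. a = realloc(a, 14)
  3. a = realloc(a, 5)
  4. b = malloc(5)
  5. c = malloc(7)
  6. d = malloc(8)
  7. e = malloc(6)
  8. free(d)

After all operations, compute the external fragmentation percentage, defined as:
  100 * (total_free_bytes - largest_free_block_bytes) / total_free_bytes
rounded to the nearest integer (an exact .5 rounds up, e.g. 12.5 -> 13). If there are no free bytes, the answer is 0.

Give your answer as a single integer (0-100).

Op 1: a = malloc(3) -> a = 0; heap: [0-2 ALLOC][3-34 FREE]
Op 2: a = realloc(a, 14) -> a = 0; heap: [0-13 ALLOC][14-34 FREE]
Op 3: a = realloc(a, 5) -> a = 0; heap: [0-4 ALLOC][5-34 FREE]
Op 4: b = malloc(5) -> b = 5; heap: [0-4 ALLOC][5-9 ALLOC][10-34 FREE]
Op 5: c = malloc(7) -> c = 10; heap: [0-4 ALLOC][5-9 ALLOC][10-16 ALLOC][17-34 FREE]
Op 6: d = malloc(8) -> d = 17; heap: [0-4 ALLOC][5-9 ALLOC][10-16 ALLOC][17-24 ALLOC][25-34 FREE]
Op 7: e = malloc(6) -> e = 25; heap: [0-4 ALLOC][5-9 ALLOC][10-16 ALLOC][17-24 ALLOC][25-30 ALLOC][31-34 FREE]
Op 8: free(d) -> (freed d); heap: [0-4 ALLOC][5-9 ALLOC][10-16 ALLOC][17-24 FREE][25-30 ALLOC][31-34 FREE]
Free blocks: [8 4] total_free=12 largest=8 -> 100*(12-8)/12 = 400/12 ≈ 33.333 -> rounds to 33

Answer: 33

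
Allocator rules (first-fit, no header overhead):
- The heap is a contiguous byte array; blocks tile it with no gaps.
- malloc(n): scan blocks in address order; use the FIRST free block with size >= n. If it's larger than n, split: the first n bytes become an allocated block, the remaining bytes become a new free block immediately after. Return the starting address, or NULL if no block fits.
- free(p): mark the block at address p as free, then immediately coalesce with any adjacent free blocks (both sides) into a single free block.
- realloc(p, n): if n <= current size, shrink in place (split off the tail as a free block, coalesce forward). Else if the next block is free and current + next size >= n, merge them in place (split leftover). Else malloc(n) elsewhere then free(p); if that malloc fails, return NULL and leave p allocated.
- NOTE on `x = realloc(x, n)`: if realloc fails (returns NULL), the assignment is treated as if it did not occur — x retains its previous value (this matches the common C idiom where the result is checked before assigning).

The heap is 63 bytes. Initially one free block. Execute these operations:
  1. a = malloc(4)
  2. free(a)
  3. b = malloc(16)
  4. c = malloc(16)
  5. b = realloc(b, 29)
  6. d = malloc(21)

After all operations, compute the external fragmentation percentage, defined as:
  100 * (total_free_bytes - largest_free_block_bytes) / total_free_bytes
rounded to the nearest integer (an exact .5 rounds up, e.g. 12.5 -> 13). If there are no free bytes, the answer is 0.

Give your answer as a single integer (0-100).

Op 1: a = malloc(4) -> a = 0; heap: [0-3 ALLOC][4-62 FREE]
Op 2: free(a) -> (freed a); heap: [0-62 FREE]
Op 3: b = malloc(16) -> b = 0; heap: [0-15 ALLOC][16-62 FREE]
Op 4: c = malloc(16) -> c = 16; heap: [0-15 ALLOC][16-31 ALLOC][32-62 FREE]
Op 5: b = realloc(b, 29) -> b = 32; heap: [0-15 FREE][16-31 ALLOC][32-60 ALLOC][61-62 FREE]
Op 6: d = malloc(21) -> d = NULL; heap: [0-15 FREE][16-31 ALLOC][32-60 ALLOC][61-62 FREE]
Free blocks: [16 2] total_free=18 largest=16 -> 100*(18-16)/18 = 200/18 ≈ 11.111 -> rounds to 11

Answer: 11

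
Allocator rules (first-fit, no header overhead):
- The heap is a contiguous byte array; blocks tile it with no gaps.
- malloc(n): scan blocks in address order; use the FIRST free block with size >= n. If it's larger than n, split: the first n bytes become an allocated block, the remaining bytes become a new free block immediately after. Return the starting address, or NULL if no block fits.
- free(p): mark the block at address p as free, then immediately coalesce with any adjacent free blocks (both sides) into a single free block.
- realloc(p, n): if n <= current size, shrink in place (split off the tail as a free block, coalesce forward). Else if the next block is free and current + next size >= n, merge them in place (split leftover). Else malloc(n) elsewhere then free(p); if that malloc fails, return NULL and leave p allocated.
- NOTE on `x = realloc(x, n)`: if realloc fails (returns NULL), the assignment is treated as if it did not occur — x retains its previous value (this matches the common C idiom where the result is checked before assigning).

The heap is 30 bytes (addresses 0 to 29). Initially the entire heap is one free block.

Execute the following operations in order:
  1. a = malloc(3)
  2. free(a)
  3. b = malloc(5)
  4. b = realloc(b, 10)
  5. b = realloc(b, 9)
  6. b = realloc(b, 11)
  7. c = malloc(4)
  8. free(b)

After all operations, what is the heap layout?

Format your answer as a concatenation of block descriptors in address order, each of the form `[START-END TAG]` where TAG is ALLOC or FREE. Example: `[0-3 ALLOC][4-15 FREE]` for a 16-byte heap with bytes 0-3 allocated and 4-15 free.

Answer: [0-10 FREE][11-14 ALLOC][15-29 FREE]

Derivation:
Op 1: a = malloc(3) -> a = 0; heap: [0-2 ALLOC][3-29 FREE]
Op 2: free(a) -> (freed a); heap: [0-29 FREE]
Op 3: b = malloc(5) -> b = 0; heap: [0-4 ALLOC][5-29 FREE]
Op 4: b = realloc(b, 10) -> b = 0; heap: [0-9 ALLOC][10-29 FREE]
Op 5: b = realloc(b, 9) -> b = 0; heap: [0-8 ALLOC][9-29 FREE]
Op 6: b = realloc(b, 11) -> b = 0; heap: [0-10 ALLOC][11-29 FREE]
Op 7: c = malloc(4) -> c = 11; heap: [0-10 ALLOC][11-14 ALLOC][15-29 FREE]
Op 8: free(b) -> (freed b); heap: [0-10 FREE][11-14 ALLOC][15-29 FREE]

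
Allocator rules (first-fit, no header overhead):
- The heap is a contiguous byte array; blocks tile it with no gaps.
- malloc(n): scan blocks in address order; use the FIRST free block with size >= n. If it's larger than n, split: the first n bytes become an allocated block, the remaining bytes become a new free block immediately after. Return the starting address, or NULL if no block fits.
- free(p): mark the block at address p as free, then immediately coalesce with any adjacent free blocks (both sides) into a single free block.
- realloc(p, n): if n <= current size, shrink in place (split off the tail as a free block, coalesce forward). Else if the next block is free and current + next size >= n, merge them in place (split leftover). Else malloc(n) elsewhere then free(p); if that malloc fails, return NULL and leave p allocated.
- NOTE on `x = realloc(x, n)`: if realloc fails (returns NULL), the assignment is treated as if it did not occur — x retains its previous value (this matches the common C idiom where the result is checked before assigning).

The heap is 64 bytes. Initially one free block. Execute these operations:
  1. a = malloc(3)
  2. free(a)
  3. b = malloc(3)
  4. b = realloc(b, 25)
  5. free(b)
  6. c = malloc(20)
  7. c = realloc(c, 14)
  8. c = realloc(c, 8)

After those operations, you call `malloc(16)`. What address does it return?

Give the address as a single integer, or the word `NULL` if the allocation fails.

Answer: 8

Derivation:
Op 1: a = malloc(3) -> a = 0; heap: [0-2 ALLOC][3-63 FREE]
Op 2: free(a) -> (freed a); heap: [0-63 FREE]
Op 3: b = malloc(3) -> b = 0; heap: [0-2 ALLOC][3-63 FREE]
Op 4: b = realloc(b, 25) -> b = 0; heap: [0-24 ALLOC][25-63 FREE]
Op 5: free(b) -> (freed b); heap: [0-63 FREE]
Op 6: c = malloc(20) -> c = 0; heap: [0-19 ALLOC][20-63 FREE]
Op 7: c = realloc(c, 14) -> c = 0; heap: [0-13 ALLOC][14-63 FREE]
Op 8: c = realloc(c, 8) -> c = 0; heap: [0-7 ALLOC][8-63 FREE]
malloc(16): first-fit scan over [0-7 ALLOC][8-63 FREE] -> 8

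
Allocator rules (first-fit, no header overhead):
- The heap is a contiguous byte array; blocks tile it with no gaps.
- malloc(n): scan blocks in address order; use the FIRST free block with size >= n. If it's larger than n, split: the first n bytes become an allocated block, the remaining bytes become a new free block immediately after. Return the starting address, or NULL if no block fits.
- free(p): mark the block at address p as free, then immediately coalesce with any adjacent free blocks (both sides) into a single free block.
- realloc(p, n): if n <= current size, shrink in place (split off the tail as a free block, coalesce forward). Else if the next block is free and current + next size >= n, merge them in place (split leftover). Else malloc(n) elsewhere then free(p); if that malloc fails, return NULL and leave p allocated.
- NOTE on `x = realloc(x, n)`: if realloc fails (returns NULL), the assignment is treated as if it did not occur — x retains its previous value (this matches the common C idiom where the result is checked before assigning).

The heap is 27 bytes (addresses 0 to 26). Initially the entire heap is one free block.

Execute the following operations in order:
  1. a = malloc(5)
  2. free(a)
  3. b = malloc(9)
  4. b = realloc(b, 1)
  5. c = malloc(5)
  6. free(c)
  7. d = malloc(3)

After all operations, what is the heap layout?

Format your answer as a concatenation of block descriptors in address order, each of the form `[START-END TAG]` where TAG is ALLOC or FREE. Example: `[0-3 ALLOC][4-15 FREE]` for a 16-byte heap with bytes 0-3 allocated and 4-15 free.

Answer: [0-0 ALLOC][1-3 ALLOC][4-26 FREE]

Derivation:
Op 1: a = malloc(5) -> a = 0; heap: [0-4 ALLOC][5-26 FREE]
Op 2: free(a) -> (freed a); heap: [0-26 FREE]
Op 3: b = malloc(9) -> b = 0; heap: [0-8 ALLOC][9-26 FREE]
Op 4: b = realloc(b, 1) -> b = 0; heap: [0-0 ALLOC][1-26 FREE]
Op 5: c = malloc(5) -> c = 1; heap: [0-0 ALLOC][1-5 ALLOC][6-26 FREE]
Op 6: free(c) -> (freed c); heap: [0-0 ALLOC][1-26 FREE]
Op 7: d = malloc(3) -> d = 1; heap: [0-0 ALLOC][1-3 ALLOC][4-26 FREE]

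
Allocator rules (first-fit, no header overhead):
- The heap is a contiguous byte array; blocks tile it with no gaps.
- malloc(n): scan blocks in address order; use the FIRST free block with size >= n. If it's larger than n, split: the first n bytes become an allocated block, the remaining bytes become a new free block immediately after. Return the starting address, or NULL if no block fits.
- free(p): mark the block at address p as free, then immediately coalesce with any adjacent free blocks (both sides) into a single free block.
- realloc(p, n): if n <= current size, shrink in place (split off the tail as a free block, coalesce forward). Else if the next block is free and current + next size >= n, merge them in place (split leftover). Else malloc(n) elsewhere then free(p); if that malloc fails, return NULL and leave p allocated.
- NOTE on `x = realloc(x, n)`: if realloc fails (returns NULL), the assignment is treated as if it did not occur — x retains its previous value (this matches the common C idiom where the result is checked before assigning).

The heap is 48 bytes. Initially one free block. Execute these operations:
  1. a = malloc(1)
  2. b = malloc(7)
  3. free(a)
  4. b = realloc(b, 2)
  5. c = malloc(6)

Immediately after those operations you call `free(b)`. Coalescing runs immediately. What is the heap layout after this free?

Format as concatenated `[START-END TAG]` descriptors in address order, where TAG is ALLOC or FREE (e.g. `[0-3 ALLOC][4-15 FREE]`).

Answer: [0-2 FREE][3-8 ALLOC][9-47 FREE]

Derivation:
Op 1: a = malloc(1) -> a = 0; heap: [0-0 ALLOC][1-47 FREE]
Op 2: b = malloc(7) -> b = 1; heap: [0-0 ALLOC][1-7 ALLOC][8-47 FREE]
Op 3: free(a) -> (freed a); heap: [0-0 FREE][1-7 ALLOC][8-47 FREE]
Op 4: b = realloc(b, 2) -> b = 1; heap: [0-0 FREE][1-2 ALLOC][3-47 FREE]
Op 5: c = malloc(6) -> c = 3; heap: [0-0 FREE][1-2 ALLOC][3-8 ALLOC][9-47 FREE]
free(b): b = 1 -> block [1-2 ALLOC]; mark free, coalesce with adjacent free neighbors -> [0-2 FREE][3-8 ALLOC][9-47 FREE]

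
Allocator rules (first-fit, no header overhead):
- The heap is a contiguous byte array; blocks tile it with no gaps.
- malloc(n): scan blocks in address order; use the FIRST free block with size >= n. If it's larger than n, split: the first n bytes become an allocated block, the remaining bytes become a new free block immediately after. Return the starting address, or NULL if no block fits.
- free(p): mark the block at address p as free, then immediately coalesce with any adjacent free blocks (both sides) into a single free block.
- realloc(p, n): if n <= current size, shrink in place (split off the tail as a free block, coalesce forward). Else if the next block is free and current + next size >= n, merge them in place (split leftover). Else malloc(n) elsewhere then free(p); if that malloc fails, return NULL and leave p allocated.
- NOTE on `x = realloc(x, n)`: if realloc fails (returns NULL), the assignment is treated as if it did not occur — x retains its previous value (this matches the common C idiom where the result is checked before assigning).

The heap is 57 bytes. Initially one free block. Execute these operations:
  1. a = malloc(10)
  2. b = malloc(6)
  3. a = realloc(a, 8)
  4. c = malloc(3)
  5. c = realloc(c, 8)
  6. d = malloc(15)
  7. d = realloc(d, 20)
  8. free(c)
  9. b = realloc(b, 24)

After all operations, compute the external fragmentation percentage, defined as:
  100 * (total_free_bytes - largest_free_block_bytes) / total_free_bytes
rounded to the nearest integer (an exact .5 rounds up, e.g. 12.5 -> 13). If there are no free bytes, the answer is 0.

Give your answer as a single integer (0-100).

Answer: 43

Derivation:
Op 1: a = malloc(10) -> a = 0; heap: [0-9 ALLOC][10-56 FREE]
Op 2: b = malloc(6) -> b = 10; heap: [0-9 ALLOC][10-15 ALLOC][16-56 FREE]
Op 3: a = realloc(a, 8) -> a = 0; heap: [0-7 ALLOC][8-9 FREE][10-15 ALLOC][16-56 FREE]
Op 4: c = malloc(3) -> c = 16; heap: [0-7 ALLOC][8-9 FREE][10-15 ALLOC][16-18 ALLOC][19-56 FREE]
Op 5: c = realloc(c, 8) -> c = 16; heap: [0-7 ALLOC][8-9 FREE][10-15 ALLOC][16-23 ALLOC][24-56 FREE]
Op 6: d = malloc(15) -> d = 24; heap: [0-7 ALLOC][8-9 FREE][10-15 ALLOC][16-23 ALLOC][24-38 ALLOC][39-56 FREE]
Op 7: d = realloc(d, 20) -> d = 24; heap: [0-7 ALLOC][8-9 FREE][10-15 ALLOC][16-23 ALLOC][24-43 ALLOC][44-56 FREE]
Op 8: free(c) -> (freed c); heap: [0-7 ALLOC][8-9 FREE][10-15 ALLOC][16-23 FREE][24-43 ALLOC][44-56 FREE]
Op 9: b = realloc(b, 24) -> NULL (b unchanged); heap: [0-7 ALLOC][8-9 FREE][10-15 ALLOC][16-23 FREE][24-43 ALLOC][44-56 FREE]
Free blocks: [2 8 13] total_free=23 largest=13 -> 100*(23-13)/23 = 1000/23 ≈ 43.478 -> rounds to 43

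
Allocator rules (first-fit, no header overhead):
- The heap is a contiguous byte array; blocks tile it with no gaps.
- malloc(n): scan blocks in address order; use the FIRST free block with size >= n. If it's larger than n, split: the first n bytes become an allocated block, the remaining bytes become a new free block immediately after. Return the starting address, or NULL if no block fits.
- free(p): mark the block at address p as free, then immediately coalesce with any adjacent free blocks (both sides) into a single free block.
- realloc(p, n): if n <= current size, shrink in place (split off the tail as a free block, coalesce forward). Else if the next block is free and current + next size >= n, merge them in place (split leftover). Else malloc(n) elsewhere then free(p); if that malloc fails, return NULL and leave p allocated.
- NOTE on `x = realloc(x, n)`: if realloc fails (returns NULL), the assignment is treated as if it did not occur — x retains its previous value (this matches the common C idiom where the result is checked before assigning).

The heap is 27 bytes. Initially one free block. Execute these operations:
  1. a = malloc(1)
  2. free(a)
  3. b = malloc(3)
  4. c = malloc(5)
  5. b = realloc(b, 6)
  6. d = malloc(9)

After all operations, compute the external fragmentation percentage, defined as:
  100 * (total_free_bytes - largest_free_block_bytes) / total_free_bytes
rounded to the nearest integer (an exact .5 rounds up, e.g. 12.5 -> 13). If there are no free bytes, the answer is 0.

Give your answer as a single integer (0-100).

Answer: 43

Derivation:
Op 1: a = malloc(1) -> a = 0; heap: [0-0 ALLOC][1-26 FREE]
Op 2: free(a) -> (freed a); heap: [0-26 FREE]
Op 3: b = malloc(3) -> b = 0; heap: [0-2 ALLOC][3-26 FREE]
Op 4: c = malloc(5) -> c = 3; heap: [0-2 ALLOC][3-7 ALLOC][8-26 FREE]
Op 5: b = realloc(b, 6) -> b = 8; heap: [0-2 FREE][3-7 ALLOC][8-13 ALLOC][14-26 FREE]
Op 6: d = malloc(9) -> d = 14; heap: [0-2 FREE][3-7 ALLOC][8-13 ALLOC][14-22 ALLOC][23-26 FREE]
Free blocks: [3 4] total_free=7 largest=4 -> 100*(7-4)/7 = 300/7 ≈ 42.857 -> rounds to 43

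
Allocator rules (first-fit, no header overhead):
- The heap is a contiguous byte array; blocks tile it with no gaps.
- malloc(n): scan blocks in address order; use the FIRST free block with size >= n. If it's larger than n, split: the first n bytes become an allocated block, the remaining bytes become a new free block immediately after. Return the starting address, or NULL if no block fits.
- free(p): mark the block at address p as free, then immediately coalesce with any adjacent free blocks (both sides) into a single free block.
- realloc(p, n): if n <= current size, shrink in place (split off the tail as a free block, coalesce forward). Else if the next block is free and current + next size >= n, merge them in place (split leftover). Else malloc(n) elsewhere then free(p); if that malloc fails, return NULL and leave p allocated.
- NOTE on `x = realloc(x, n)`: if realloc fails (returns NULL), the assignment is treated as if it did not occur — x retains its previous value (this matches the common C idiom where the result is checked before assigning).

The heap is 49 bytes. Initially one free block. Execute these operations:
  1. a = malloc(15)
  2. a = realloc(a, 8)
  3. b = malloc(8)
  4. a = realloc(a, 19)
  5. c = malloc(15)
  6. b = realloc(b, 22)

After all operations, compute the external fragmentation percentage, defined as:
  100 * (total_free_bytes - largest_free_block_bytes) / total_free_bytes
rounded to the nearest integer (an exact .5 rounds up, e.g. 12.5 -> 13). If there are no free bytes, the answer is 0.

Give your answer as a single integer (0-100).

Op 1: a = malloc(15) -> a = 0; heap: [0-14 ALLOC][15-48 FREE]
Op 2: a = realloc(a, 8) -> a = 0; heap: [0-7 ALLOC][8-48 FREE]
Op 3: b = malloc(8) -> b = 8; heap: [0-7 ALLOC][8-15 ALLOC][16-48 FREE]
Op 4: a = realloc(a, 19) -> a = 16; heap: [0-7 FREE][8-15 ALLOC][16-34 ALLOC][35-48 FREE]
Op 5: c = malloc(15) -> c = NULL; heap: [0-7 FREE][8-15 ALLOC][16-34 ALLOC][35-48 FREE]
Op 6: b = realloc(b, 22) -> NULL (b unchanged); heap: [0-7 FREE][8-15 ALLOC][16-34 ALLOC][35-48 FREE]
Free blocks: [8 14] total_free=22 largest=14 -> 100*(22-14)/22 = 800/22 ≈ 36.364 -> rounds to 36

Answer: 36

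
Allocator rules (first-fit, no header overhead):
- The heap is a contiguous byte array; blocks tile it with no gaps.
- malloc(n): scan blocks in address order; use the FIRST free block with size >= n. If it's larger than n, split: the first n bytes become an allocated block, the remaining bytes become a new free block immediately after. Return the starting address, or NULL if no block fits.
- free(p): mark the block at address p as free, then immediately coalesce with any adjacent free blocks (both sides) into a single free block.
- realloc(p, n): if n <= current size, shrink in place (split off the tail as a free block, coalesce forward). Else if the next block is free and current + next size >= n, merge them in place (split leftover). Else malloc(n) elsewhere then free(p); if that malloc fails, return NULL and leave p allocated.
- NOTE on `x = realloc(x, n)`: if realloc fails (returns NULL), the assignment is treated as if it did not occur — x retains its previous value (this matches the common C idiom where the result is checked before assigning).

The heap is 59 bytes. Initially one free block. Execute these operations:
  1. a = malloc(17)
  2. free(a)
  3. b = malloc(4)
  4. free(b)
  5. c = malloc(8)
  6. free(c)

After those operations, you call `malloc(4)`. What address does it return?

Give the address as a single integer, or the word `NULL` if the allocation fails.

Op 1: a = malloc(17) -> a = 0; heap: [0-16 ALLOC][17-58 FREE]
Op 2: free(a) -> (freed a); heap: [0-58 FREE]
Op 3: b = malloc(4) -> b = 0; heap: [0-3 ALLOC][4-58 FREE]
Op 4: free(b) -> (freed b); heap: [0-58 FREE]
Op 5: c = malloc(8) -> c = 0; heap: [0-7 ALLOC][8-58 FREE]
Op 6: free(c) -> (freed c); heap: [0-58 FREE]
malloc(4): first-fit scan over [0-58 FREE] -> 0

Answer: 0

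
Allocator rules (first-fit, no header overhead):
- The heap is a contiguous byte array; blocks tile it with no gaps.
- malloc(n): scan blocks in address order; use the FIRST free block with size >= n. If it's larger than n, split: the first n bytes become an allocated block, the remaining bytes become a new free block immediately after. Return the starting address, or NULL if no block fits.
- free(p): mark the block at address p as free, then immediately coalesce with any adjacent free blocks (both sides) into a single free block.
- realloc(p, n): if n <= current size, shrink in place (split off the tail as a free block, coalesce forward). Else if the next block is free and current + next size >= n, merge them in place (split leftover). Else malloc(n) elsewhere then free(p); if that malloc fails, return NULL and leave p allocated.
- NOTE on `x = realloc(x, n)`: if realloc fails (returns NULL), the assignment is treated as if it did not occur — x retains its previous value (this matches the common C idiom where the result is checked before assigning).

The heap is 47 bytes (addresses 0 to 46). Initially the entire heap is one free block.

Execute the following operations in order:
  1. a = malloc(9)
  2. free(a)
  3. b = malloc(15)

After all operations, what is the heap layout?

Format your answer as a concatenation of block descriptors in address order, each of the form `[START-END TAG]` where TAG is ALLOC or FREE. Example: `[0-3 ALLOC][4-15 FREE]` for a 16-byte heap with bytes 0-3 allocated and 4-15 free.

Answer: [0-14 ALLOC][15-46 FREE]

Derivation:
Op 1: a = malloc(9) -> a = 0; heap: [0-8 ALLOC][9-46 FREE]
Op 2: free(a) -> (freed a); heap: [0-46 FREE]
Op 3: b = malloc(15) -> b = 0; heap: [0-14 ALLOC][15-46 FREE]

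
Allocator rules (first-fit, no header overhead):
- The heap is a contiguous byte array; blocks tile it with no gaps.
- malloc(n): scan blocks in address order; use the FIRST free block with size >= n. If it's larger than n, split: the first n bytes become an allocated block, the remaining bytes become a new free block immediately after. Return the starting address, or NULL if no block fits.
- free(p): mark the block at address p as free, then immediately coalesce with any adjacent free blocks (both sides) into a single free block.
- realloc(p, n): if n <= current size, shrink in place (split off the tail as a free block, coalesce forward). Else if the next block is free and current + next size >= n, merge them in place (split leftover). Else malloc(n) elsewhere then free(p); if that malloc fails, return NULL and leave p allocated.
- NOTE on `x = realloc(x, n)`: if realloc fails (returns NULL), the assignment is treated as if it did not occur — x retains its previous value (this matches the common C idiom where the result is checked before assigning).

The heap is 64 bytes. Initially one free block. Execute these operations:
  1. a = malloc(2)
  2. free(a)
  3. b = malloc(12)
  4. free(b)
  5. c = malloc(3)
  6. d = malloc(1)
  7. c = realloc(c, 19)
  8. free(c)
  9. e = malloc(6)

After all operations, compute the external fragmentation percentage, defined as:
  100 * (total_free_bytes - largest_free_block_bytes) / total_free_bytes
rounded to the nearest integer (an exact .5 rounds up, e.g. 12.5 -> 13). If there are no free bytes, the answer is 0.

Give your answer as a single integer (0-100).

Answer: 5

Derivation:
Op 1: a = malloc(2) -> a = 0; heap: [0-1 ALLOC][2-63 FREE]
Op 2: free(a) -> (freed a); heap: [0-63 FREE]
Op 3: b = malloc(12) -> b = 0; heap: [0-11 ALLOC][12-63 FREE]
Op 4: free(b) -> (freed b); heap: [0-63 FREE]
Op 5: c = malloc(3) -> c = 0; heap: [0-2 ALLOC][3-63 FREE]
Op 6: d = malloc(1) -> d = 3; heap: [0-2 ALLOC][3-3 ALLOC][4-63 FREE]
Op 7: c = realloc(c, 19) -> c = 4; heap: [0-2 FREE][3-3 ALLOC][4-22 ALLOC][23-63 FREE]
Op 8: free(c) -> (freed c); heap: [0-2 FREE][3-3 ALLOC][4-63 FREE]
Op 9: e = malloc(6) -> e = 4; heap: [0-2 FREE][3-3 ALLOC][4-9 ALLOC][10-63 FREE]
Free blocks: [3 54] total_free=57 largest=54 -> 100*(57-54)/57 = 300/57 ≈ 5.263 -> rounds to 5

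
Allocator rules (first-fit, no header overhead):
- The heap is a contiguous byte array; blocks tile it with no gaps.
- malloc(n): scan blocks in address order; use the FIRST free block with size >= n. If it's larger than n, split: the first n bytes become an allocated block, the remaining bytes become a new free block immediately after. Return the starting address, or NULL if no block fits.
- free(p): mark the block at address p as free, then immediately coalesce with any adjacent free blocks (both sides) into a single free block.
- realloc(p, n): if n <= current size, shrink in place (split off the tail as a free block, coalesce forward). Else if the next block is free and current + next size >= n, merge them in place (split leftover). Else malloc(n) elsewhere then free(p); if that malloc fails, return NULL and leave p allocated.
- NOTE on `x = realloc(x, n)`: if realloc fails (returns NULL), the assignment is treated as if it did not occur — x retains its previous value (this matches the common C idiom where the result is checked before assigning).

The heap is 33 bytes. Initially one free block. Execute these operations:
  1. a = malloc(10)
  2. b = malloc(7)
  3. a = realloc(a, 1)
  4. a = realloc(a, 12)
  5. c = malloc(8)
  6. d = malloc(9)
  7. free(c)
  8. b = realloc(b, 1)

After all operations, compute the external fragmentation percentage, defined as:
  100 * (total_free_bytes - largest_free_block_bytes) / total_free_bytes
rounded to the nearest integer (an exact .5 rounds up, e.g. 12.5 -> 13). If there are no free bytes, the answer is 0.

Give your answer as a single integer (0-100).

Op 1: a = malloc(10) -> a = 0; heap: [0-9 ALLOC][10-32 FREE]
Op 2: b = malloc(7) -> b = 10; heap: [0-9 ALLOC][10-16 ALLOC][17-32 FREE]
Op 3: a = realloc(a, 1) -> a = 0; heap: [0-0 ALLOC][1-9 FREE][10-16 ALLOC][17-32 FREE]
Op 4: a = realloc(a, 12) -> a = 17; heap: [0-9 FREE][10-16 ALLOC][17-28 ALLOC][29-32 FREE]
Op 5: c = malloc(8) -> c = 0; heap: [0-7 ALLOC][8-9 FREE][10-16 ALLOC][17-28 ALLOC][29-32 FREE]
Op 6: d = malloc(9) -> d = NULL; heap: [0-7 ALLOC][8-9 FREE][10-16 ALLOC][17-28 ALLOC][29-32 FREE]
Op 7: free(c) -> (freed c); heap: [0-9 FREE][10-16 ALLOC][17-28 ALLOC][29-32 FREE]
Op 8: b = realloc(b, 1) -> b = 10; heap: [0-9 FREE][10-10 ALLOC][11-16 FREE][17-28 ALLOC][29-32 FREE]
Free blocks: [10 6 4] total_free=20 largest=10 -> 100*(20-10)/20 = 1000/20 = 50

Answer: 50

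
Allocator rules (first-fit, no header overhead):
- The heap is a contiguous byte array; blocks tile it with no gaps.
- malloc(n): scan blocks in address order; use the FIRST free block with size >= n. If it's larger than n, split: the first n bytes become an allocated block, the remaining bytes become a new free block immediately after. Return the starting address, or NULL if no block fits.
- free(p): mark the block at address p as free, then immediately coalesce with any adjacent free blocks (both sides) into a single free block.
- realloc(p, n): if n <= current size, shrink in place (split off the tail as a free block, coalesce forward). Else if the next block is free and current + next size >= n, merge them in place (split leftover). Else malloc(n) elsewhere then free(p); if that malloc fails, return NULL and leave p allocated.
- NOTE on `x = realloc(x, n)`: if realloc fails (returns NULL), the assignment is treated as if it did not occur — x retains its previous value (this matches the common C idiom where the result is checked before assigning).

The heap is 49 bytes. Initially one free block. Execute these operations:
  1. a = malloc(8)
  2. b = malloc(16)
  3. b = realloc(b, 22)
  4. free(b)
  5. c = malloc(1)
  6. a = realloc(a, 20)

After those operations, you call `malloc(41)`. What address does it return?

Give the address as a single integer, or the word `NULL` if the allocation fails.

Op 1: a = malloc(8) -> a = 0; heap: [0-7 ALLOC][8-48 FREE]
Op 2: b = malloc(16) -> b = 8; heap: [0-7 ALLOC][8-23 ALLOC][24-48 FREE]
Op 3: b = realloc(b, 22) -> b = 8; heap: [0-7 ALLOC][8-29 ALLOC][30-48 FREE]
Op 4: free(b) -> (freed b); heap: [0-7 ALLOC][8-48 FREE]
Op 5: c = malloc(1) -> c = 8; heap: [0-7 ALLOC][8-8 ALLOC][9-48 FREE]
Op 6: a = realloc(a, 20) -> a = 9; heap: [0-7 FREE][8-8 ALLOC][9-28 ALLOC][29-48 FREE]
malloc(41): first-fit scan over [0-7 FREE][8-8 ALLOC][9-28 ALLOC][29-48 FREE] -> NULL

Answer: NULL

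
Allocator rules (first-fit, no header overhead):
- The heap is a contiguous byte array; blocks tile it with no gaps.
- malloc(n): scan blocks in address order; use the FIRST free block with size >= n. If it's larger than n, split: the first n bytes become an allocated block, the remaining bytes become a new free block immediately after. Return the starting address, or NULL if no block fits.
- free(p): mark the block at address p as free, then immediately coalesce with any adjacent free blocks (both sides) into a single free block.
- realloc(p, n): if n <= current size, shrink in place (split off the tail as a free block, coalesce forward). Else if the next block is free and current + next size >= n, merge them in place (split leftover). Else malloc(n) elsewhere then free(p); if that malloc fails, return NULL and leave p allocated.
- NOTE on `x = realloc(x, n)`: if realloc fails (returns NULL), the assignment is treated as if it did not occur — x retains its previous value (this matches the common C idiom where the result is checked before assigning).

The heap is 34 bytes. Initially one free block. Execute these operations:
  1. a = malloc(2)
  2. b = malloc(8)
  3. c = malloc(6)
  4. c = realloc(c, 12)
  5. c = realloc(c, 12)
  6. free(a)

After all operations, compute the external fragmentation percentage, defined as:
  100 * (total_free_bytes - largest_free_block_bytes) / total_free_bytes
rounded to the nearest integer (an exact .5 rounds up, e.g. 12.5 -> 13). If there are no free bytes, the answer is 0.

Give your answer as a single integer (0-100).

Op 1: a = malloc(2) -> a = 0; heap: [0-1 ALLOC][2-33 FREE]
Op 2: b = malloc(8) -> b = 2; heap: [0-1 ALLOC][2-9 ALLOC][10-33 FREE]
Op 3: c = malloc(6) -> c = 10; heap: [0-1 ALLOC][2-9 ALLOC][10-15 ALLOC][16-33 FREE]
Op 4: c = realloc(c, 12) -> c = 10; heap: [0-1 ALLOC][2-9 ALLOC][10-21 ALLOC][22-33 FREE]
Op 5: c = realloc(c, 12) -> c = 10; heap: [0-1 ALLOC][2-9 ALLOC][10-21 ALLOC][22-33 FREE]
Op 6: free(a) -> (freed a); heap: [0-1 FREE][2-9 ALLOC][10-21 ALLOC][22-33 FREE]
Free blocks: [2 12] total_free=14 largest=12 -> 100*(14-12)/14 = 200/14 ≈ 14.286 -> rounds to 14

Answer: 14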